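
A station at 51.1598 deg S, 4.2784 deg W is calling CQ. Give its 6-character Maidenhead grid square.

Shift to the Maidenhead origin (180°W, 90°S): lon 175.7216, lat 38.8402.
Field: 175.7216/20 → 8 → I, 38.8402/10 → 3 → D; chars ID.
Square: 15.7216/2 → 7, 8.8402/1 → 8; chars 78.
Subsquare: 1.7216/0.0833333 → 20 → u, 0.8402/0.0416667 → 20 → u; chars uu.

ID78uu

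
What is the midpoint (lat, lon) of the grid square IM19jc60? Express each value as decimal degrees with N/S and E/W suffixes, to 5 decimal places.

Field I=8, M=12: +8·20° lon, +12·10° lat → SW at lon -20°, lat 30°.
Square 1, 9: +1·2° lon, +9·1° lat → SW at lon -18°, lat 39°.
Subsquare j=9, c=2: +9·0.0833333° lon, +2·0.0416667° lat → SW at lon -17.25°, lat 39.0833°.
Extended square 6, 0: +6·0.00833333° lon, +0·0.00416667° lat → SW at lon -17.2°, lat 39.0833°.
Cell spans 0.00833333° lon × 0.00416667° lat. Centre is SW corner plus half of each.
latitude 39.08542° N, longitude 17.19583° W.

39.08542° N, 17.19583° W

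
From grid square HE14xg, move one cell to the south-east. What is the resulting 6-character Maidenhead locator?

HE24af

Longitude subsquare x = 23; +1 → 24, wraps to 0 = a, carry into square.
Longitude square 1; +1 → 2.
Latitude subsquare g = 6; −1 → 5 = f.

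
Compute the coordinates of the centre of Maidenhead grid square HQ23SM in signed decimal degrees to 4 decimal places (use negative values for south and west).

73.5208, -34.4583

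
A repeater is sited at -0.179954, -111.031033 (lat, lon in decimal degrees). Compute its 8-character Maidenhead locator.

DI49lt66

Shift to the Maidenhead origin (180°W, 90°S): lon 68.96897, lat 89.82005.
Field: lon ⌊68.96897/20⌋ = 3 → D; lat ⌊89.82005/10⌋ = 8 → I.
Square: lon ⌊8.96897/2⌋ = 4; lat ⌊9.82005/1⌋ = 9.
Subsquare: lon ⌊0.96897/0.0833333⌋ = 11 → l; lat ⌊0.82005/0.0416667⌋ = 19 → t.
Extended square: lon ⌊0.05230/0.00833333⌋ = 6; lat ⌊0.02838/0.00416667⌋ = 6.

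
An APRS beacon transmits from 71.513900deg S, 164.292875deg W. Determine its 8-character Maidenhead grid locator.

Add 180° to longitude and 90° to latitude: 15.70712, 18.48610.
Field: 15.70712/20 → 0 → A, 18.48610/10 → 1 → B; chars AB.
Square: 15.70712/2 → 7, 8.48610/1 → 8; chars 78.
Subsquare: 1.70712/0.0833333 → 20 → u, 0.48610/0.0416667 → 11 → l; chars ul.
Extended square: 0.04046/0.00833333 → 4, 0.02777/0.00416667 → 6; chars 46.

AB78ul46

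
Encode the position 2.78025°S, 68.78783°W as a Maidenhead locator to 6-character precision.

Offset from 180°W / 90°S: lon 111.2122°, lat 87.2198°.
Field (20°×10°, letters A–R): 111.2122/20 → 5 → F, 87.2198/10 → 8 → I; chars FI.
Square (2°×1°, digits 0–9): 11.2122/2 → 5, 7.2198/1 → 7; chars 57.
Subsquare (5′×2.5′, letters a–x): 1.2122/0.0833333 → 14 → o, 0.2198/0.0416667 → 5 → f; chars of.

FI57of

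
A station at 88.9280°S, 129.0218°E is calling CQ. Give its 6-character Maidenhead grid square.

PA41mb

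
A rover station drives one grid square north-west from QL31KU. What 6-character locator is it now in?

Longitude subsquare k = 10; −1 → 9 = j.
Latitude subsquare u = 20; +1 → 21 = v.

QL31jv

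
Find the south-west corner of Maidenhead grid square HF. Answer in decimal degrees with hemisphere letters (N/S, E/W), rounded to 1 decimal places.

40.0° S, 40.0° W

Field H=7, F=5: +7·20° lon, +5·10° lat → SW at lon -40°, lat -40°.
latitude 40.0° S, longitude 40.0° W.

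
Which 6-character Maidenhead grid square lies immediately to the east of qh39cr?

Longitude subsquare c = 2; +1 → 3 = d.
The latitude characters are unchanged.

QH39dr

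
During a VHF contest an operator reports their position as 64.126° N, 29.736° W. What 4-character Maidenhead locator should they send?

HP54

Offset from 180°W / 90°S: lon 150.26°, lat 154.13°.
Field (20°×10°, letters A–R): lon ⌊150.26/20⌋ = 7 → H; lat ⌊154.13/10⌋ = 15 → P.
Square (2°×1°, digits 0–9): lon ⌊10.26/2⌋ = 5; lat ⌊4.13/1⌋ = 4.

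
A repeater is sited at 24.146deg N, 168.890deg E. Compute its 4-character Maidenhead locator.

RL44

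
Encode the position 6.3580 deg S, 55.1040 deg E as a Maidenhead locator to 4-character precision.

Add 180° to longitude and 90° to latitude: 235.10, 83.64.
Field: lon ⌊235.10/20⌋ = 11 → L; lat ⌊83.64/10⌋ = 8 → I.
Square: lon ⌊15.10/2⌋ = 7; lat ⌊3.64/1⌋ = 3.

LI73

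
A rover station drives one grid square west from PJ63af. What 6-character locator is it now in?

Longitude subsquare a = 0; −1 → -1, wraps to 23 = x, carry into square.
Longitude square 6; −1 → 5.
The latitude characters are unchanged.

PJ53xf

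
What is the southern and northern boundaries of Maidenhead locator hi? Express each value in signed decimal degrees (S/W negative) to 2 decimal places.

-10.00, 0.00

Field H=7, I=8: +7·20° lon, +8·10° lat → SW at lon -40°, lat -10°.
Cell spans 20° lon × 10° lat.
south -10.00, north 0.00.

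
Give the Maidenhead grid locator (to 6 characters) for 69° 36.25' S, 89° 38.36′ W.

Offset from 180°W / 90°S: lon 90.3607°, lat 20.3958°.
Field: lon ⌊90.3607/20⌋ = 4 → E; lat ⌊20.3958/10⌋ = 2 → C.
Square: lon ⌊10.3607/2⌋ = 5; lat ⌊0.3958/1⌋ = 0.
Subsquare: lon ⌊0.3607/0.0833333⌋ = 4 → e; lat ⌊0.3958/0.0416667⌋ = 9 → j.

EC50ej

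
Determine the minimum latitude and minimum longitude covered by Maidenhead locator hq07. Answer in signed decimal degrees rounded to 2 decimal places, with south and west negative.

77.00, -40.00

Field H=7, Q=16: +7·20° lon, +16·10° lat → SW at lon -40°, lat 70°.
Square 0, 7: +0·2° lon, +7·1° lat → SW at lon -40°, lat 77°.
latitude 77.00, longitude -40.00.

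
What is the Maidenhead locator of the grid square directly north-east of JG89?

JH90

Longitude square 8; +1 → 9.
Latitude square 9; +1 → 10, wraps to 0, carry into field.
Latitude field G = 6; +1 → 7 = H.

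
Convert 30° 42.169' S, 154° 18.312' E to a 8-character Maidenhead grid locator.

Add 180° to longitude and 90° to latitude: 334.30520, 59.29718.
Field: lon ⌊334.30520/20⌋ = 16 → Q; lat ⌊59.29718/10⌋ = 5 → F.
Square: lon ⌊14.30520/2⌋ = 7; lat ⌊9.29718/1⌋ = 9.
Subsquare: lon ⌊0.30520/0.0833333⌋ = 3 → d; lat ⌊0.29718/0.0416667⌋ = 7 → h.
Extended square: lon ⌊0.05520/0.00833333⌋ = 6; lat ⌊0.00552/0.00416667⌋ = 1.

QF79dh61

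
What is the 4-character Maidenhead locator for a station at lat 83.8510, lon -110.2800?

DR43

Offset from 180°W / 90°S: lon 69.72°, lat 173.85°.
Field: 69.72/20 → 3 → D, 173.85/10 → 17 → R; chars DR.
Square: 9.72/2 → 4, 3.85/1 → 3; chars 43.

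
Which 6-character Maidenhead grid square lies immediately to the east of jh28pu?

JH28qu

Longitude subsquare p = 15; +1 → 16 = q.
The latitude characters are unchanged.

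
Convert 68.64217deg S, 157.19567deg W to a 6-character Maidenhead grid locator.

BC11ji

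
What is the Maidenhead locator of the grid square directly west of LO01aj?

KO91xj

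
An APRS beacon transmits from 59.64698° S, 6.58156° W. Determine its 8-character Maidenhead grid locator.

Shift to the Maidenhead origin (180°W, 90°S): lon 173.41844, lat 30.35302.
Field: 173.41844/20 → 8 → I, 30.35302/10 → 3 → D; chars ID.
Square: 13.41844/2 → 6, 0.35302/1 → 0; chars 60.
Subsquare: 1.41844/0.0833333 → 17 → r, 0.35302/0.0416667 → 8 → i; chars ri.
Extended square: 0.00177/0.00833333 → 0, 0.01969/0.00416667 → 4; chars 04.

ID60ri04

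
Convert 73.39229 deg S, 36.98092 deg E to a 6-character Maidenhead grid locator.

Offset from 180°W / 90°S: lon 216.9809°, lat 16.6077°.
Field (20°×10°, letters A–R): lon ⌊216.9809/20⌋ = 10 → K; lat ⌊16.6077/10⌋ = 1 → B.
Square (2°×1°, digits 0–9): lon ⌊16.9809/2⌋ = 8; lat ⌊6.6077/1⌋ = 6.
Subsquare (5′×2.5′, letters a–x): lon ⌊0.9809/0.0833333⌋ = 11 → l; lat ⌊0.6077/0.0416667⌋ = 14 → o.

KB86lo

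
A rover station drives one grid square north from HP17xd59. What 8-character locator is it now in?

HP17xe50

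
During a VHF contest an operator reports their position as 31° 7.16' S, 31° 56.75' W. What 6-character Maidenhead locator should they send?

Add 180° to longitude and 90° to latitude: 148.0542, 58.8807.
Field: 148.0542/20 → 7 → H, 58.8807/10 → 5 → F; chars HF.
Square: 8.0542/2 → 4, 8.8807/1 → 8; chars 48.
Subsquare: 0.0542/0.0833333 → 0 → a, 0.8807/0.0416667 → 21 → v; chars av.

HF48av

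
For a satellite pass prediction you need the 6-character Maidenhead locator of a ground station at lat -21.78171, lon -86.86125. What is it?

EG68nf

Add 180° to longitude and 90° to latitude: 93.1388, 68.2183.
Field: lon ⌊93.1388/20⌋ = 4 → E; lat ⌊68.2183/10⌋ = 6 → G.
Square: lon ⌊13.1388/2⌋ = 6; lat ⌊8.2183/1⌋ = 8.
Subsquare: lon ⌊1.1388/0.0833333⌋ = 13 → n; lat ⌊0.2183/0.0416667⌋ = 5 → f.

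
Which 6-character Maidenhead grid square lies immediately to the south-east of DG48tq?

DG48up

Longitude subsquare t = 19; +1 → 20 = u.
Latitude subsquare q = 16; −1 → 15 = p.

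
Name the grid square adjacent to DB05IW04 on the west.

DB05hw94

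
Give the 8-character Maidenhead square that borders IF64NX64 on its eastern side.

IF64nx74

Longitude extended square 6; +1 → 7.
The latitude characters are unchanged.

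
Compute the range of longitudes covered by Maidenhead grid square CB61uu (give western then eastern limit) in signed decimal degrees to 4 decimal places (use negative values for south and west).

-126.3333, -126.2500

Field C=2, B=1: +2·20° lon, +1·10° lat → SW at lon -140°, lat -80°.
Square 6, 1: +6·2° lon, +1·1° lat → SW at lon -128°, lat -79°.
Subsquare u=20, u=20: +20·0.0833333° lon, +20·0.0416667° lat → SW at lon -126.333°, lat -78.1667°.
Cell spans 0.0833333° lon × 0.0416667° lat.
west -126.3333, east -126.2500.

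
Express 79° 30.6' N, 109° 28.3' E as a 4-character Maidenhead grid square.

Offset from 180°W / 90°S: lon 289.47°, lat 169.51°.
Field: lon ⌊289.47/20⌋ = 14 → O; lat ⌊169.51/10⌋ = 16 → Q.
Square: lon ⌊9.47/2⌋ = 4; lat ⌊9.51/1⌋ = 9.

OQ49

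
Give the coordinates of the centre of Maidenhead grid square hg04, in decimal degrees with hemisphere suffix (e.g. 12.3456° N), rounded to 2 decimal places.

Field H=7, G=6: +7·20° lon, +6·10° lat → SW at lon -40°, lat -30°.
Square 0, 4: +0·2° lon, +4·1° lat → SW at lon -40°, lat -26°.
Cell spans 2° lon × 1° lat. Centre is SW corner plus half of each.
latitude 25.50° S, longitude 39.00° W.

25.50° S, 39.00° W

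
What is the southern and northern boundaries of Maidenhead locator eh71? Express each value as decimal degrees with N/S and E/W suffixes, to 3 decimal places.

19.000° S, 18.000° S

Field E=4, H=7: +4·20° lon, +7·10° lat → SW at lon -100°, lat -20°.
Square 7, 1: +7·2° lon, +1·1° lat → SW at lon -86°, lat -19°.
Cell spans 2° lon × 1° lat.
south 19.000° S, north 18.000° S.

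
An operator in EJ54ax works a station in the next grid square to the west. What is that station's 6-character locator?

Longitude subsquare a = 0; −1 → -1, wraps to 23 = x, carry into square.
Longitude square 5; −1 → 4.
The latitude characters are unchanged.

EJ44xx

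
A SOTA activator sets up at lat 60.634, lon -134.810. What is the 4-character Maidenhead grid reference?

Offset from 180°W / 90°S: lon 45.19°, lat 150.63°.
Field: 45.19/20 → 2 → C, 150.63/10 → 15 → P; chars CP.
Square: 5.19/2 → 2, 0.63/1 → 0; chars 20.

CP20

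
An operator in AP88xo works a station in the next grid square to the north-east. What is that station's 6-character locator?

Longitude subsquare x = 23; +1 → 24, wraps to 0 = a, carry into square.
Longitude square 8; +1 → 9.
Latitude subsquare o = 14; +1 → 15 = p.

AP98ap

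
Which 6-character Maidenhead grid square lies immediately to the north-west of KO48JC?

KO48id

Longitude subsquare j = 9; −1 → 8 = i.
Latitude subsquare c = 2; +1 → 3 = d.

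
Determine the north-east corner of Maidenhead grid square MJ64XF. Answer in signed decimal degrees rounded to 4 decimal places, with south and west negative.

4.2500, 74.0000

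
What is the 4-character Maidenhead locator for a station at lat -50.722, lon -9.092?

Add 180° to longitude and 90° to latitude: 170.91, 39.28.
Field: lon ⌊170.91/20⌋ = 8 → I; lat ⌊39.28/10⌋ = 3 → D.
Square: lon ⌊10.91/2⌋ = 5; lat ⌊9.28/1⌋ = 9.

ID59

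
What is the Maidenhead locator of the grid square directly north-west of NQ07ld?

NQ07ke

Longitude subsquare l = 11; −1 → 10 = k.
Latitude subsquare d = 3; +1 → 4 = e.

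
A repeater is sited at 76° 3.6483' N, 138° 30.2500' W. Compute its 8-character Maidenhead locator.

CQ06rb94

Add 180° to longitude and 90° to latitude: 41.49583, 166.06081.
Field: lon ⌊41.49583/20⌋ = 2 → C; lat ⌊166.06081/10⌋ = 16 → Q.
Square: lon ⌊1.49583/2⌋ = 0; lat ⌊6.06081/1⌋ = 6.
Subsquare: lon ⌊1.49583/0.0833333⌋ = 17 → r; lat ⌊0.06081/0.0416667⌋ = 1 → b.
Extended square: lon ⌊0.07917/0.00833333⌋ = 9; lat ⌊0.01914/0.00416667⌋ = 4.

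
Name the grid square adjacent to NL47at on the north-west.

NL37xu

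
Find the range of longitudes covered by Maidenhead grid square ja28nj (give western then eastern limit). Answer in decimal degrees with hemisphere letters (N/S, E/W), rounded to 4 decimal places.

5.0833° E, 5.1667° E

Field J=9, A=0: +9·20° lon, +0·10° lat → SW at lon 0°, lat -90°.
Square 2, 8: +2·2° lon, +8·1° lat → SW at lon 4°, lat -82°.
Subsquare n=13, j=9: +13·0.0833333° lon, +9·0.0416667° lat → SW at lon 5.08333°, lat -81.625°.
Cell spans 0.0833333° lon × 0.0416667° lat.
west 5.0833° E, east 5.1667° E.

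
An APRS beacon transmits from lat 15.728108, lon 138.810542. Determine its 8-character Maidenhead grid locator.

PK95jr74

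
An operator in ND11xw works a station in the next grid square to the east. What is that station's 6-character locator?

ND21aw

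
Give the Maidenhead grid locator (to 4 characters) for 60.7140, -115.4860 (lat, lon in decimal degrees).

Add 180° to longitude and 90° to latitude: 64.51, 150.71.
Field: 64.51/20 → 3 → D, 150.71/10 → 15 → P; chars DP.
Square: 4.51/2 → 2, 0.71/1 → 0; chars 20.

DP20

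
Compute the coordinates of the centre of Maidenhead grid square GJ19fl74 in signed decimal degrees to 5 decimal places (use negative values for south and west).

9.47708, -57.52083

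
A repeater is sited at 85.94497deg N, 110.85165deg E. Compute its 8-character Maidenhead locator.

OR55kw26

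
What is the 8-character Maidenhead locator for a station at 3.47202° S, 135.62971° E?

PI76tm56

Add 180° to longitude and 90° to latitude: 315.62971, 86.52798.
Field (20°×10°, letters A–R): lon ⌊315.62971/20⌋ = 15 → P; lat ⌊86.52798/10⌋ = 8 → I.
Square (2°×1°, digits 0–9): lon ⌊15.62971/2⌋ = 7; lat ⌊6.52798/1⌋ = 6.
Subsquare (5′×2.5′, letters a–x): lon ⌊1.62971/0.0833333⌋ = 19 → t; lat ⌊0.52798/0.0416667⌋ = 12 → m.
Extended square (30″×15″, digits 0–9): lon ⌊0.04638/0.00833333⌋ = 5; lat ⌊0.02798/0.00416667⌋ = 6.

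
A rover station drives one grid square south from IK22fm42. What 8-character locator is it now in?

IK22fm41

Latitude extended square 2; −1 → 1.
The longitude characters are unchanged.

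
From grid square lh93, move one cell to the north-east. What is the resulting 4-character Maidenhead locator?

Longitude square 9; +1 → 10, wraps to 0, carry into field.
Longitude field L = 11; +1 → 12 = M.
Latitude square 3; +1 → 4.

MH04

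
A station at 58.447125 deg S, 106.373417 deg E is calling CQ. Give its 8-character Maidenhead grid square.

Shift to the Maidenhead origin (180°W, 90°S): lon 286.37342, lat 31.55288.
Field: 286.37342/20 → 14 → O, 31.55288/10 → 3 → D; chars OD.
Square: 6.37342/2 → 3, 1.55288/1 → 1; chars 31.
Subsquare: 0.37342/0.0833333 → 4 → e, 0.55288/0.0416667 → 13 → n; chars en.
Extended square: 0.04008/0.00833333 → 4, 0.01121/0.00416667 → 2; chars 42.

OD31en42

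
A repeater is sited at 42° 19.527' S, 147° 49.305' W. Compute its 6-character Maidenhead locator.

BE67cq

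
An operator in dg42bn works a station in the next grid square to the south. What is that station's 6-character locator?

DG42bm

Latitude subsquare n = 13; −1 → 12 = m.
The longitude characters are unchanged.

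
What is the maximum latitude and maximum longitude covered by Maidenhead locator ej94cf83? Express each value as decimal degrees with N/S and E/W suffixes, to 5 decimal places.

4.22500° N, 81.75833° W

Field E=4, J=9: +4·20° lon, +9·10° lat → SW at lon -100°, lat 0°.
Square 9, 4: +9·2° lon, +4·1° lat → SW at lon -82°, lat 4°.
Subsquare c=2, f=5: +2·0.0833333° lon, +5·0.0416667° lat → SW at lon -81.8333°, lat 4.20833°.
Extended square 8, 3: +8·0.00833333° lon, +3·0.00416667° lat → SW at lon -81.7667°, lat 4.22083°.
Cell spans 0.00833333° lon × 0.00416667° lat. NE corner is SW corner plus one full cell.
latitude 4.22500° N, longitude 81.75833° W.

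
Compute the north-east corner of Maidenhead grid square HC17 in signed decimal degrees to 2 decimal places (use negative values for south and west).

Field H=7, C=2: +7·20° lon, +2·10° lat → SW at lon -40°, lat -70°.
Square 1, 7: +1·2° lon, +7·1° lat → SW at lon -38°, lat -63°.
Cell spans 2° lon × 1° lat. NE corner is SW corner plus one full cell.
latitude -62.00, longitude -36.00.

-62.00, -36.00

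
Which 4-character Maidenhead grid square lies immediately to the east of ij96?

JJ06

Longitude square 9; +1 → 10, wraps to 0, carry into field.
Longitude field I = 8; +1 → 9 = J.
The latitude characters are unchanged.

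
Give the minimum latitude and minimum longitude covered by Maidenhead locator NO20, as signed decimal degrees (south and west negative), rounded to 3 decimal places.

50.000, 84.000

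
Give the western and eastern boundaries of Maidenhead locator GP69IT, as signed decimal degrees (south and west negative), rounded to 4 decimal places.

Field G=6, P=15: +6·20° lon, +15·10° lat → SW at lon -60°, lat 60°.
Square 6, 9: +6·2° lon, +9·1° lat → SW at lon -48°, lat 69°.
Subsquare i=8, t=19: +8·0.0833333° lon, +19·0.0416667° lat → SW at lon -47.3333°, lat 69.7917°.
Cell spans 0.0833333° lon × 0.0416667° lat.
west -47.3333, east -47.2500.

-47.3333, -47.2500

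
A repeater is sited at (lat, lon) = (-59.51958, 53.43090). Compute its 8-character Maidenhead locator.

Shift to the Maidenhead origin (180°W, 90°S): lon 233.43090, lat 30.48042.
Field: lon ⌊233.43090/20⌋ = 11 → L; lat ⌊30.48042/10⌋ = 3 → D.
Square: lon ⌊13.43090/2⌋ = 6; lat ⌊0.48042/1⌋ = 0.
Subsquare: lon ⌊1.43090/0.0833333⌋ = 17 → r; lat ⌊0.48042/0.0416667⌋ = 11 → l.
Extended square: lon ⌊0.01423/0.00833333⌋ = 1; lat ⌊0.02209/0.00416667⌋ = 5.

LD60rl15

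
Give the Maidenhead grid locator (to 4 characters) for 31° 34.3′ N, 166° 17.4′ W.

Add 180° to longitude and 90° to latitude: 13.71, 121.57.
Field: 13.71/20 → 0 → A, 121.57/10 → 12 → M; chars AM.
Square: 13.71/2 → 6, 1.57/1 → 1; chars 61.

AM61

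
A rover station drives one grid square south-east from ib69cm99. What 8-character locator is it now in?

IB69dm08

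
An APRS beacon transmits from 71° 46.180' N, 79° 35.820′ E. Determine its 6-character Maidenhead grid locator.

MQ91ts

Offset from 180°W / 90°S: lon 259.5970°, lat 161.7697°.
Field: lon ⌊259.5970/20⌋ = 12 → M; lat ⌊161.7697/10⌋ = 16 → Q.
Square: lon ⌊19.5970/2⌋ = 9; lat ⌊1.7697/1⌋ = 1.
Subsquare: lon ⌊1.5970/0.0833333⌋ = 19 → t; lat ⌊0.7697/0.0416667⌋ = 18 → s.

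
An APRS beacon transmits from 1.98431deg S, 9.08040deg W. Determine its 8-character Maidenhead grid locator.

II58la03

Add 180° to longitude and 90° to latitude: 170.91960, 88.01569.
Field: 170.91960/20 → 8 → I, 88.01569/10 → 8 → I; chars II.
Square: 10.91960/2 → 5, 8.01569/1 → 8; chars 58.
Subsquare: 0.91960/0.0833333 → 11 → l, 0.01569/0.0416667 → 0 → a; chars la.
Extended square: 0.00293/0.00833333 → 0, 0.01569/0.00416667 → 3; chars 03.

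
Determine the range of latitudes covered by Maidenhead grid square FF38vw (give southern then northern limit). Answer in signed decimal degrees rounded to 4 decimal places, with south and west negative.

Field F=5, F=5: +5·20° lon, +5·10° lat → SW at lon -80°, lat -40°.
Square 3, 8: +3·2° lon, +8·1° lat → SW at lon -74°, lat -32°.
Subsquare v=21, w=22: +21·0.0833333° lon, +22·0.0416667° lat → SW at lon -72.25°, lat -31.0833°.
Cell spans 0.0833333° lon × 0.0416667° lat.
south -31.0833, north -31.0417.

-31.0833, -31.0417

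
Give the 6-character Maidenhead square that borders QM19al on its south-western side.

Longitude subsquare a = 0; −1 → -1, wraps to 23 = x, carry into square.
Longitude square 1; −1 → 0.
Latitude subsquare l = 11; −1 → 10 = k.

QM09xk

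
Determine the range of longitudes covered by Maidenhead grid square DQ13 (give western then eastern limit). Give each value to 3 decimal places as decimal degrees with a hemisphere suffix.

Field D=3, Q=16: +3·20° lon, +16·10° lat → SW at lon -120°, lat 70°.
Square 1, 3: +1·2° lon, +3·1° lat → SW at lon -118°, lat 73°.
Cell spans 2° lon × 1° lat.
west 118.000° W, east 116.000° W.

118.000° W, 116.000° W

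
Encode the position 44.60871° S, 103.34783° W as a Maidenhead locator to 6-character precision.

DE85hj

Add 180° to longitude and 90° to latitude: 76.6522, 45.3913.
Field (20°×10°, letters A–R): lon ⌊76.6522/20⌋ = 3 → D; lat ⌊45.3913/10⌋ = 4 → E.
Square (2°×1°, digits 0–9): lon ⌊16.6522/2⌋ = 8; lat ⌊5.3913/1⌋ = 5.
Subsquare (5′×2.5′, letters a–x): lon ⌊0.6522/0.0833333⌋ = 7 → h; lat ⌊0.3913/0.0416667⌋ = 9 → j.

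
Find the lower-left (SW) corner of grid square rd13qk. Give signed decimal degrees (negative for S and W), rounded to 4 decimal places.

-56.5833, 163.3333

Field R=17, D=3: +17·20° lon, +3·10° lat → SW at lon 160°, lat -60°.
Square 1, 3: +1·2° lon, +3·1° lat → SW at lon 162°, lat -57°.
Subsquare q=16, k=10: +16·0.0833333° lon, +10·0.0416667° lat → SW at lon 163.333°, lat -56.5833°.
latitude -56.5833, longitude 163.3333.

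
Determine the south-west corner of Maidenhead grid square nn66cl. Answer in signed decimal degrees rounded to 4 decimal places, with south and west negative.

46.4583, 92.1667

Field N=13, N=13: +13·20° lon, +13·10° lat → SW at lon 80°, lat 40°.
Square 6, 6: +6·2° lon, +6·1° lat → SW at lon 92°, lat 46°.
Subsquare c=2, l=11: +2·0.0833333° lon, +11·0.0416667° lat → SW at lon 92.1667°, lat 46.4583°.
latitude 46.4583, longitude 92.1667.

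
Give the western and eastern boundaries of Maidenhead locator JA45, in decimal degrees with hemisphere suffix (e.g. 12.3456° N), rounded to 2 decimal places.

8.00° E, 10.00° E

Field J=9, A=0: +9·20° lon, +0·10° lat → SW at lon 0°, lat -90°.
Square 4, 5: +4·2° lon, +5·1° lat → SW at lon 8°, lat -85°.
Cell spans 2° lon × 1° lat.
west 8.00° E, east 10.00° E.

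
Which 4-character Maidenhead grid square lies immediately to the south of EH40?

Latitude square 0; −1 → -1, wraps to 9, carry into field.
Latitude field H = 7; −1 → 6 = G.
The longitude characters are unchanged.

EG49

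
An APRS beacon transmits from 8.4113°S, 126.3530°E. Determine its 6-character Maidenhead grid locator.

PI31eo

Offset from 180°W / 90°S: lon 306.3530°, lat 81.5887°.
Field: 306.3530/20 → 15 → P, 81.5887/10 → 8 → I; chars PI.
Square: 6.3530/2 → 3, 1.5887/1 → 1; chars 31.
Subsquare: 0.3530/0.0833333 → 4 → e, 0.5887/0.0416667 → 14 → o; chars eo.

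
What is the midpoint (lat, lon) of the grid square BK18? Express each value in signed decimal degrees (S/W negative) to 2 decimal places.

Field B=1, K=10: +1·20° lon, +10·10° lat → SW at lon -160°, lat 10°.
Square 1, 8: +1·2° lon, +8·1° lat → SW at lon -158°, lat 18°.
Cell spans 2° lon × 1° lat. Centre is SW corner plus half of each.
latitude 18.50, longitude -157.00.

18.50, -157.00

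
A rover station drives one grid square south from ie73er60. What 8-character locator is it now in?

Latitude extended square 0; −1 → -1, wraps to 9, carry into subsquare.
Latitude subsquare r = 17; −1 → 16 = q.
The longitude characters are unchanged.

IE73eq69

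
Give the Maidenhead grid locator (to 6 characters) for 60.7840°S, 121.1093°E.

PC09nf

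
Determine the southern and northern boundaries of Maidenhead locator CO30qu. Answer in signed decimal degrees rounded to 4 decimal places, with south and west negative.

50.8333, 50.8750

Field C=2, O=14: +2·20° lon, +14·10° lat → SW at lon -140°, lat 50°.
Square 3, 0: +3·2° lon, +0·1° lat → SW at lon -134°, lat 50°.
Subsquare q=16, u=20: +16·0.0833333° lon, +20·0.0416667° lat → SW at lon -132.667°, lat 50.8333°.
Cell spans 0.0833333° lon × 0.0416667° lat.
south 50.8333, north 50.8750.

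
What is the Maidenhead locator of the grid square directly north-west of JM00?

IM91

Longitude square 0; −1 → -1, wraps to 9, carry into field.
Longitude field J = 9; −1 → 8 = I.
Latitude square 0; +1 → 1.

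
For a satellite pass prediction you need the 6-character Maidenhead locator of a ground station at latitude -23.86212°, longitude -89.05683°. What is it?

Shift to the Maidenhead origin (180°W, 90°S): lon 90.9432, lat 66.1379.
Field: lon ⌊90.9432/20⌋ = 4 → E; lat ⌊66.1379/10⌋ = 6 → G.
Square: lon ⌊10.9432/2⌋ = 5; lat ⌊6.1379/1⌋ = 6.
Subsquare: lon ⌊0.9432/0.0833333⌋ = 11 → l; lat ⌊0.1379/0.0416667⌋ = 3 → d.

EG56ld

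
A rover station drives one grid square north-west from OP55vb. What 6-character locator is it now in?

Longitude subsquare v = 21; −1 → 20 = u.
Latitude subsquare b = 1; +1 → 2 = c.

OP55uc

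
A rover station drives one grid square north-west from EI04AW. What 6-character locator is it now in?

DI94xx

Longitude subsquare a = 0; −1 → -1, wraps to 23 = x, carry into square.
Longitude square 0; −1 → -1, wraps to 9, carry into field.
Longitude field E = 4; −1 → 3 = D.
Latitude subsquare w = 22; +1 → 23 = x.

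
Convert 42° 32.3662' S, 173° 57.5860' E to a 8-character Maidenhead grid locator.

Add 180° to longitude and 90° to latitude: 353.95977, 47.46056.
Field: lon ⌊353.95977/20⌋ = 17 → R; lat ⌊47.46056/10⌋ = 4 → E.
Square: lon ⌊13.95977/2⌋ = 6; lat ⌊7.46056/1⌋ = 7.
Subsquare: lon ⌊1.95977/0.0833333⌋ = 23 → x; lat ⌊0.46056/0.0416667⌋ = 11 → l.
Extended square: lon ⌊0.04310/0.00833333⌋ = 5; lat ⌊0.00223/0.00416667⌋ = 0.

RE67xl50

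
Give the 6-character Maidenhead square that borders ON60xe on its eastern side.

ON70ae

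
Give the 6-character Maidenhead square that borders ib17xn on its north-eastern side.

Longitude subsquare x = 23; +1 → 24, wraps to 0 = a, carry into square.
Longitude square 1; +1 → 2.
Latitude subsquare n = 13; +1 → 14 = o.

IB27ao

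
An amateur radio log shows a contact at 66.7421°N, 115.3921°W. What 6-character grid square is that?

Add 180° to longitude and 90° to latitude: 64.6079, 156.7421.
Field (20°×10°, letters A–R): 64.6079/20 → 3 → D, 156.7421/10 → 15 → P; chars DP.
Square (2°×1°, digits 0–9): 4.6079/2 → 2, 6.7421/1 → 6; chars 26.
Subsquare (5′×2.5′, letters a–x): 0.6079/0.0833333 → 7 → h, 0.7421/0.0416667 → 17 → r; chars hr.

DP26hr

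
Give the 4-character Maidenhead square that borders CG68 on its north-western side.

Longitude square 6; −1 → 5.
Latitude square 8; +1 → 9.

CG59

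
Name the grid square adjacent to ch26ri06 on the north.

CH26ri07

Latitude extended square 6; +1 → 7.
The longitude characters are unchanged.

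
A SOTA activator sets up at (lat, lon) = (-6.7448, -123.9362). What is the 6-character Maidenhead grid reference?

Shift to the Maidenhead origin (180°W, 90°S): lon 56.0638, lat 83.2552.
Field: 56.0638/20 → 2 → C, 83.2552/10 → 8 → I; chars CI.
Square: 16.0638/2 → 8, 3.2552/1 → 3; chars 83.
Subsquare: 0.0638/0.0833333 → 0 → a, 0.2552/0.0416667 → 6 → g; chars ag.

CI83ag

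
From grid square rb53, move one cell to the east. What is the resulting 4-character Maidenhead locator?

Longitude square 5; +1 → 6.
The latitude characters are unchanged.

RB63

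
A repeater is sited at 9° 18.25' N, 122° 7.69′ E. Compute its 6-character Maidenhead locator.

PJ19bh

Add 180° to longitude and 90° to latitude: 302.1282, 99.3042.
Field: 302.1282/20 → 15 → P, 99.3042/10 → 9 → J; chars PJ.
Square: 2.1282/2 → 1, 9.3042/1 → 9; chars 19.
Subsquare: 0.1282/0.0833333 → 1 → b, 0.3042/0.0416667 → 7 → h; chars bh.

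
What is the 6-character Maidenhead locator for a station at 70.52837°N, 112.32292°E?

OQ60dm

Add 180° to longitude and 90° to latitude: 292.3229, 160.5284.
Field: lon ⌊292.3229/20⌋ = 14 → O; lat ⌊160.5284/10⌋ = 16 → Q.
Square: lon ⌊12.3229/2⌋ = 6; lat ⌊0.5284/1⌋ = 0.
Subsquare: lon ⌊0.3229/0.0833333⌋ = 3 → d; lat ⌊0.5284/0.0416667⌋ = 12 → m.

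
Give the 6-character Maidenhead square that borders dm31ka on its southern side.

Latitude subsquare a = 0; −1 → -1, wraps to 23 = x, carry into square.
Latitude square 1; −1 → 0.
The longitude characters are unchanged.

DM30kx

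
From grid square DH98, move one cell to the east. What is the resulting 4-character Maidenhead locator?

Longitude square 9; +1 → 10, wraps to 0, carry into field.
Longitude field D = 3; +1 → 4 = E.
The latitude characters are unchanged.

EH08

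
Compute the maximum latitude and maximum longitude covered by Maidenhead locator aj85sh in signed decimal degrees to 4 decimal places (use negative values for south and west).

5.3333, -162.4167

Field A=0, J=9: +0·20° lon, +9·10° lat → SW at lon -180°, lat 0°.
Square 8, 5: +8·2° lon, +5·1° lat → SW at lon -164°, lat 5°.
Subsquare s=18, h=7: +18·0.0833333° lon, +7·0.0416667° lat → SW at lon -162.5°, lat 5.29167°.
Cell spans 0.0833333° lon × 0.0416667° lat. NE corner is SW corner plus one full cell.
latitude 5.3333, longitude -162.4167.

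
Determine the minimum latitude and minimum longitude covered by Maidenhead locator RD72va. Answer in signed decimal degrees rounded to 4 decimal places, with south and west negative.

-58.0000, 175.7500

Field R=17, D=3: +17·20° lon, +3·10° lat → SW at lon 160°, lat -60°.
Square 7, 2: +7·2° lon, +2·1° lat → SW at lon 174°, lat -58°.
Subsquare v=21, a=0: +21·0.0833333° lon, +0·0.0416667° lat → SW at lon 175.75°, lat -58°.
latitude -58.0000, longitude 175.7500.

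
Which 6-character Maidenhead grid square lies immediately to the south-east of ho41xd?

HO51ac

Longitude subsquare x = 23; +1 → 24, wraps to 0 = a, carry into square.
Longitude square 4; +1 → 5.
Latitude subsquare d = 3; −1 → 2 = c.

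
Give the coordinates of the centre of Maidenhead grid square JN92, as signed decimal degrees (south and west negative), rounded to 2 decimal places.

42.50, 19.00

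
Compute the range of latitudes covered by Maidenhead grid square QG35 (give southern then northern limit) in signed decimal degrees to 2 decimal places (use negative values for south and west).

-25.00, -24.00

Field Q=16, G=6: +16·20° lon, +6·10° lat → SW at lon 140°, lat -30°.
Square 3, 5: +3·2° lon, +5·1° lat → SW at lon 146°, lat -25°.
Cell spans 2° lon × 1° lat.
south -25.00, north -24.00.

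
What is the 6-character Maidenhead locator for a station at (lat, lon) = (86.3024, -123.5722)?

Offset from 180°W / 90°S: lon 56.4278°, lat 176.3024°.
Field (20°×10°, letters A–R): lon ⌊56.4278/20⌋ = 2 → C; lat ⌊176.3024/10⌋ = 17 → R.
Square (2°×1°, digits 0–9): lon ⌊16.4278/2⌋ = 8; lat ⌊6.3024/1⌋ = 6.
Subsquare (5′×2.5′, letters a–x): lon ⌊0.4278/0.0833333⌋ = 5 → f; lat ⌊0.3024/0.0416667⌋ = 7 → h.

CR86fh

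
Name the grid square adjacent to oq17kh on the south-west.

Longitude subsquare k = 10; −1 → 9 = j.
Latitude subsquare h = 7; −1 → 6 = g.

OQ17jg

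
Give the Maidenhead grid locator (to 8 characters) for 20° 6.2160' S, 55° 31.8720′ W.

Offset from 180°W / 90°S: lon 124.46880°, lat 69.89640°.
Field (20°×10°, letters A–R): lon ⌊124.46880/20⌋ = 6 → G; lat ⌊69.89640/10⌋ = 6 → G.
Square (2°×1°, digits 0–9): lon ⌊4.46880/2⌋ = 2; lat ⌊9.89640/1⌋ = 9.
Subsquare (5′×2.5′, letters a–x): lon ⌊0.46880/0.0833333⌋ = 5 → f; lat ⌊0.89640/0.0416667⌋ = 21 → v.
Extended square (30″×15″, digits 0–9): lon ⌊0.05213/0.00833333⌋ = 6; lat ⌊0.02140/0.00416667⌋ = 5.

GG29fv65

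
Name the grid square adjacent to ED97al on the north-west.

Longitude subsquare a = 0; −1 → -1, wraps to 23 = x, carry into square.
Longitude square 9; −1 → 8.
Latitude subsquare l = 11; +1 → 12 = m.

ED87xm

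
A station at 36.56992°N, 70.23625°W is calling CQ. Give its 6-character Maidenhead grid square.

Add 180° to longitude and 90° to latitude: 109.7638, 126.5699.
Field (20°×10°, letters A–R): 109.7638/20 → 5 → F, 126.5699/10 → 12 → M; chars FM.
Square (2°×1°, digits 0–9): 9.7638/2 → 4, 6.5699/1 → 6; chars 46.
Subsquare (5′×2.5′, letters a–x): 1.7638/0.0833333 → 21 → v, 0.5699/0.0416667 → 13 → n; chars vn.

FM46vn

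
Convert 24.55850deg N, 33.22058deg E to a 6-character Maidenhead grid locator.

KL64on

Add 180° to longitude and 90° to latitude: 213.2206, 114.5585.
Field: lon ⌊213.2206/20⌋ = 10 → K; lat ⌊114.5585/10⌋ = 11 → L.
Square: lon ⌊13.2206/2⌋ = 6; lat ⌊4.5585/1⌋ = 4.
Subsquare: lon ⌊1.2206/0.0833333⌋ = 14 → o; lat ⌊0.5585/0.0416667⌋ = 13 → n.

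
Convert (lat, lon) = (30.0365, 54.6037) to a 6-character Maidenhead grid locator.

Add 180° to longitude and 90° to latitude: 234.6037, 120.0365.
Field: lon ⌊234.6037/20⌋ = 11 → L; lat ⌊120.0365/10⌋ = 12 → M.
Square: lon ⌊14.6037/2⌋ = 7; lat ⌊0.0365/1⌋ = 0.
Subsquare: lon ⌊0.6037/0.0833333⌋ = 7 → h; lat ⌊0.0365/0.0416667⌋ = 0 → a.

LM70ha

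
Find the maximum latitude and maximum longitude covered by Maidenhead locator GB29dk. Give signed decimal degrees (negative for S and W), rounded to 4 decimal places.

-70.5417, -55.6667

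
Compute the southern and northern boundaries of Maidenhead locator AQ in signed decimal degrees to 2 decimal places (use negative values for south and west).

70.00, 80.00

Field A=0, Q=16: +0·20° lon, +16·10° lat → SW at lon -180°, lat 70°.
Cell spans 20° lon × 10° lat.
south 70.00, north 80.00.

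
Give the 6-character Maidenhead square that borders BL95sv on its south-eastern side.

BL95tu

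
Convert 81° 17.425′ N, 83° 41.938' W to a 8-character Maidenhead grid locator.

ER81dg69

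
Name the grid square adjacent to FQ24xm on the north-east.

Longitude subsquare x = 23; +1 → 24, wraps to 0 = a, carry into square.
Longitude square 2; +1 → 3.
Latitude subsquare m = 12; +1 → 13 = n.

FQ34an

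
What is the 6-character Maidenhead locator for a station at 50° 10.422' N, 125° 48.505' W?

CO70ce

Shift to the Maidenhead origin (180°W, 90°S): lon 54.1916, lat 140.1737.
Field (20°×10°, letters A–R): lon ⌊54.1916/20⌋ = 2 → C; lat ⌊140.1737/10⌋ = 14 → O.
Square (2°×1°, digits 0–9): lon ⌊14.1916/2⌋ = 7; lat ⌊0.1737/1⌋ = 0.
Subsquare (5′×2.5′, letters a–x): lon ⌊0.1916/0.0833333⌋ = 2 → c; lat ⌊0.1737/0.0416667⌋ = 4 → e.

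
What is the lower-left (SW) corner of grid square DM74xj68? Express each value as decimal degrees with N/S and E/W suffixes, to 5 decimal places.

34.40833° N, 104.03333° W

Field D=3, M=12: +3·20° lon, +12·10° lat → SW at lon -120°, lat 30°.
Square 7, 4: +7·2° lon, +4·1° lat → SW at lon -106°, lat 34°.
Subsquare x=23, j=9: +23·0.0833333° lon, +9·0.0416667° lat → SW at lon -104.083°, lat 34.375°.
Extended square 6, 8: +6·0.00833333° lon, +8·0.00416667° lat → SW at lon -104.033°, lat 34.4083°.
latitude 34.40833° N, longitude 104.03333° W.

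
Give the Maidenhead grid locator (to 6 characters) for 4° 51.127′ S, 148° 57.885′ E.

QI45ld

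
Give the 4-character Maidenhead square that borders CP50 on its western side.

CP40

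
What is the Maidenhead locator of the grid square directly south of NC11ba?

Latitude subsquare a = 0; −1 → -1, wraps to 23 = x, carry into square.
Latitude square 1; −1 → 0.
The longitude characters are unchanged.

NC10bx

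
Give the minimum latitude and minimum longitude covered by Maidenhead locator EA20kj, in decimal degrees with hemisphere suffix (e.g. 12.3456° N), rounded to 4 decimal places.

89.6250° S, 95.1667° W

Field E=4, A=0: +4·20° lon, +0·10° lat → SW at lon -100°, lat -90°.
Square 2, 0: +2·2° lon, +0·1° lat → SW at lon -96°, lat -90°.
Subsquare k=10, j=9: +10·0.0833333° lon, +9·0.0416667° lat → SW at lon -95.1667°, lat -89.625°.
latitude 89.6250° S, longitude 95.1667° W.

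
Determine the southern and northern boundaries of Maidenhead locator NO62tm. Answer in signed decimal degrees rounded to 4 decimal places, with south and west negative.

Field N=13, O=14: +13·20° lon, +14·10° lat → SW at lon 80°, lat 50°.
Square 6, 2: +6·2° lon, +2·1° lat → SW at lon 92°, lat 52°.
Subsquare t=19, m=12: +19·0.0833333° lon, +12·0.0416667° lat → SW at lon 93.5833°, lat 52.5°.
Cell spans 0.0833333° lon × 0.0416667° lat.
south 52.5000, north 52.5417.

52.5000, 52.5417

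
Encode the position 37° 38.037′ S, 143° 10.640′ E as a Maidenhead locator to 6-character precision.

QF12oi

Add 180° to longitude and 90° to latitude: 323.1773, 52.3661.
Field: 323.1773/20 → 16 → Q, 52.3661/10 → 5 → F; chars QF.
Square: 3.1773/2 → 1, 2.3661/1 → 2; chars 12.
Subsquare: 1.1773/0.0833333 → 14 → o, 0.3661/0.0416667 → 8 → i; chars oi.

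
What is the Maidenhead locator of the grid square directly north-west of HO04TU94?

HO04tu85

Longitude extended square 9; −1 → 8.
Latitude extended square 4; +1 → 5.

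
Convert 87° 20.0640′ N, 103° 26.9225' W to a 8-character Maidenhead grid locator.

DR87gi60

Add 180° to longitude and 90° to latitude: 76.55129, 177.33440.
Field (20°×10°, letters A–R): 76.55129/20 → 3 → D, 177.33440/10 → 17 → R; chars DR.
Square (2°×1°, digits 0–9): 16.55129/2 → 8, 7.33440/1 → 7; chars 87.
Subsquare (5′×2.5′, letters a–x): 0.55129/0.0833333 → 6 → g, 0.33440/0.0416667 → 8 → i; chars gi.
Extended square (30″×15″, digits 0–9): 0.05129/0.00833333 → 6, 0.00107/0.00416667 → 0; chars 60.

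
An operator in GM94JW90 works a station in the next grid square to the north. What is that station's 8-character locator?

Latitude extended square 0; +1 → 1.
The longitude characters are unchanged.

GM94jw91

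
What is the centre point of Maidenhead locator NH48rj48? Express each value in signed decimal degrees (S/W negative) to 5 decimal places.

Field N=13, H=7: +13·20° lon, +7·10° lat → SW at lon 80°, lat -20°.
Square 4, 8: +4·2° lon, +8·1° lat → SW at lon 88°, lat -12°.
Subsquare r=17, j=9: +17·0.0833333° lon, +9·0.0416667° lat → SW at lon 89.4167°, lat -11.625°.
Extended square 4, 8: +4·0.00833333° lon, +8·0.00416667° lat → SW at lon 89.45°, lat -11.5917°.
Cell spans 0.00833333° lon × 0.00416667° lat. Centre is SW corner plus half of each.
latitude -11.58958, longitude 89.45417.

-11.58958, 89.45417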